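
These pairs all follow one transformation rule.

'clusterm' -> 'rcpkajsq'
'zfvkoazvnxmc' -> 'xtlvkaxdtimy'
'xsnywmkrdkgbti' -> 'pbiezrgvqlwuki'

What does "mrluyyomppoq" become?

Looking at the pairs, the operation is to shift every letter 2 places backward in the alphabet (wrapping around), then swap the front and back halves of the string.
For "mrluyyomppoq", step one produces "kpjswwmknnmo"; step two turns that into "mknnmokpjsww".

mknnmokpjsww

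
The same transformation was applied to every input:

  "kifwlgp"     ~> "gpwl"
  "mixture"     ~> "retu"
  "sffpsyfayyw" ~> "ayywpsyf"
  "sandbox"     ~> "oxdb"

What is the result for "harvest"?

The transformation: delete the first 3 characters, then swap the front and back halves of the string.
Starting from "harvest": after the first operation, "vest"; after the second, "stve".

stve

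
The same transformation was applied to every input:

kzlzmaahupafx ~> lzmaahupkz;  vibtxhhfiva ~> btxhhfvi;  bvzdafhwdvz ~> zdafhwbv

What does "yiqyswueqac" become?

qyswueyi

Rule — delete the last 3 characters, then move the first 2 characters to the end (rotate left by 2).
Applying that to "yiqyswueqac" gives "qyswueyi".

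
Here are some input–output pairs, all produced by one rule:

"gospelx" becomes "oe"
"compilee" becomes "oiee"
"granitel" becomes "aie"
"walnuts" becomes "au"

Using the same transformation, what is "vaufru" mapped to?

auu

The transformation: keep only the vowels.
So "vaufru" becomes "auu".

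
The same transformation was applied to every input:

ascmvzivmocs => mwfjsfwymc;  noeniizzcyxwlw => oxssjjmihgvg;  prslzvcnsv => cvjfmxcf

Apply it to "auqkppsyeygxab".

Each output is the input with this applied: shift every letter 10 places forward in the alphabet (wrapping around), then delete the first 2 characters.
Applying both steps to "auqkppsyeygxab": "keauzzcioiqhkl", then "auzzcioiqhkl".

auzzcioiqhkl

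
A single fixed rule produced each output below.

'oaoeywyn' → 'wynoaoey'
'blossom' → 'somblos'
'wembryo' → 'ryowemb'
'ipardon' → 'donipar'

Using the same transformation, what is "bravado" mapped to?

adobrav

In each case the input is transformed by: move the last 3 characters to the front (rotate right by 3).
Applying that to "bravado" gives "adobrav".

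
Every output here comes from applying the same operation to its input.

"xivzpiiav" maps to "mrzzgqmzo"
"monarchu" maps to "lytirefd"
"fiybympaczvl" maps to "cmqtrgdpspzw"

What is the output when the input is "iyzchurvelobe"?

What's happening: reverse the string, then shift every letter 9 places backward in the alphabet (wrapping around).
Starting from "iyzchurvelobe": after the first operation, "ebolevruhczyi"; after the second, "vsfcvmilytqpz".

vsfcvmilytqpz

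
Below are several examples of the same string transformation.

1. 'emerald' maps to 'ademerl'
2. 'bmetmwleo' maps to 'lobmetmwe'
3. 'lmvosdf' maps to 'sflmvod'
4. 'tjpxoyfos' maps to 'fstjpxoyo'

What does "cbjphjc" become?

Looking at the pairs, the operation is to move the last 2 characters to the front (rotate right by 2), then swap the first and last characters.
"cbjphjc" → "hccbjpj".

hccbjpj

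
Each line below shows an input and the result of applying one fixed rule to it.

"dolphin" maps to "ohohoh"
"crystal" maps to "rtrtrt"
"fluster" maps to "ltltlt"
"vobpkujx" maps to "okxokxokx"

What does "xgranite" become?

gnegnegne

What's happening: keep one character in every 3, starting at position 2 (positions 2nd, 5th, 8th, ...), then write the whole string 3 times in a row.
"xgranite" → "gne" → "gnegnegne".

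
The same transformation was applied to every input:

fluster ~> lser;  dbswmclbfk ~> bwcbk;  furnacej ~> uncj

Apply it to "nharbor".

hror

The rule is to swap each adjacent pair of characters (1↔2, 3↔4, ...), then keep every other character starting from the first (positions 1st, 3rd, 5th, ...).
Working it through for "nharbor": intermediate "hnraobr", final "hror".
(Check on "dbswmclbfk": → "bdwscmblkf" → "bwcbk" ✓)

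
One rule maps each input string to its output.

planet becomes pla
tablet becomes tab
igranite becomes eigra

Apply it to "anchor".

Rule — swap the front and back halves of the string, then delete the first 3 characters.
"anchor" → "horanc" → "anc".

anc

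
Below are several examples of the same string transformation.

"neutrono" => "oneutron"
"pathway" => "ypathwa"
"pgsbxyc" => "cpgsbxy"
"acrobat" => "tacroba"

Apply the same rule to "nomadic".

The transformation: move the last character to the front.
So "nomadic" becomes "cnomadi".

cnomadi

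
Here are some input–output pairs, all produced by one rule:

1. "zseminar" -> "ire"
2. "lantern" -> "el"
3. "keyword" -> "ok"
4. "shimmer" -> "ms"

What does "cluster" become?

Looking at the pairs, the operation is to move the first 3 characters to the end (rotate left by 3), then keep one character in every 3, starting at position 2 (positions 2nd, 5th, 8th, ...).
Starting from "cluster": after the first operation, "sterclu"; after the second, "tc".

tc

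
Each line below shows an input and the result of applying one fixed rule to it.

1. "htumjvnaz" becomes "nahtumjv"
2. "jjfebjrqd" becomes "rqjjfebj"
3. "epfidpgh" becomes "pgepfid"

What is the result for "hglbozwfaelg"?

The transformation: delete the last character, then move the last 2 characters to the front (rotate right by 2).
Starting from "hglbozwfaelg": after the first operation, "hglbozwfael"; after the second, "elhglbozwfa".

elhglbozwfa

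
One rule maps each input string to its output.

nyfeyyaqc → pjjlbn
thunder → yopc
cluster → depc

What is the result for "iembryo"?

mcjz

The transformation: delete the first 3 characters, then shift every letter 11 places forward in the alphabet (wrapping around).
Applying that to "iembryo" gives "mcjz".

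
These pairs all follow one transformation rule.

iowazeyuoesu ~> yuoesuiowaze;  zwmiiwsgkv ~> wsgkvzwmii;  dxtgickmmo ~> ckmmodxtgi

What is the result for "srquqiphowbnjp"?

howbnjpsrquqip

What's happening: swap the front and back halves of the string.
"srquqiphowbnjp" → "howbnjpsrquqip".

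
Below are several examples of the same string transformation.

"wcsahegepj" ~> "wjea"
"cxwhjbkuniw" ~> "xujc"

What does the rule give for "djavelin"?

vjd

Rule — sort the characters into reverse alphabetical order, then keep one character in every 3, starting at position 1 (positions 1st, 4th, 7th, ...).
"djavelin" → "vnljieda" → "vjd".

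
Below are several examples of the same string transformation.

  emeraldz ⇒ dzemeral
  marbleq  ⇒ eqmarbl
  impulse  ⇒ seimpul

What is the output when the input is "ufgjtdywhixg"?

The pattern: move the last 2 characters to the front (rotate right by 2).
For "ufgjtdywhixg" the result is "xgufgjtdywhi".

xgufgjtdywhi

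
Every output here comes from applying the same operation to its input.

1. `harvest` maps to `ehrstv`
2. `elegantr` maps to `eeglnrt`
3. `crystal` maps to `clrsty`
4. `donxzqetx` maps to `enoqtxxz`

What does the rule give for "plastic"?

cilpst

The pattern: sort the characters into alphabetical order, then delete the first character.
Applying both steps to "plastic": "acilpst", then "cilpst".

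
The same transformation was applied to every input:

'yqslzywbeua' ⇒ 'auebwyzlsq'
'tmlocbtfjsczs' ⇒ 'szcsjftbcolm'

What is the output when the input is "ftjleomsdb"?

bdsmoeljt

The transformation: delete the first character, then reverse the string.
On "ftjleomsdb" that produces "bdsmoeljt".
(Check on "yqslzywbeua": → "qslzywbeua" → "auebwyzlsq" ✓)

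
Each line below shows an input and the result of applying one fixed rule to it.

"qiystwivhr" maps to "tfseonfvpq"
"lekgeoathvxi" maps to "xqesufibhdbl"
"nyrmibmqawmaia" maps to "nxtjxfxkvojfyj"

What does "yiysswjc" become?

ptgzvfvp

In each case the input is transformed by: swap the front and back halves of the string, then shift every letter 3 places backward in the alphabet (wrapping around).
Starting from "yiysswjc": after the first operation, "swjcyiys"; after the second, "ptgzvfvp".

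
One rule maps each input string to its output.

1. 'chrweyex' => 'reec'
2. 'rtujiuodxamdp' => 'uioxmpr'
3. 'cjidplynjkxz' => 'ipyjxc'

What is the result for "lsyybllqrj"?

In each case the input is transformed by: keep every other character starting from the first (positions 1st, 3rd, 5th, ...), then move the first character to the end.
Applying both steps to "lsyybllqrj": "lyblr", then "yblrl".
(Check on "rtujiuodxamdp": → "ruioxmp" → "uioxmpr" ✓)

yblrl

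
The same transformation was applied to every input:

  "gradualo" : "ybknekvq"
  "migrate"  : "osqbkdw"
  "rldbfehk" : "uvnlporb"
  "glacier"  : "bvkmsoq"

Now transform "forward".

nybgkbp

Looking at the pairs, the operation is to swap the first and last characters, then shift every letter 10 places forward in the alphabet (wrapping around).
Applying both steps to "forward": "dorwarf", then "nybgkbp".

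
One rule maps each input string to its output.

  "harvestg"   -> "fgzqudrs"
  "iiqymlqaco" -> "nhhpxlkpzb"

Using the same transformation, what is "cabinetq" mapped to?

pbzahmds

In each case the input is transformed by: move the last character to the front, then shift every letter 1 place backward in the alphabet (wrapping around).
Starting from "cabinetq": after the first operation, "qcabinet"; after the second, "pbzahmds".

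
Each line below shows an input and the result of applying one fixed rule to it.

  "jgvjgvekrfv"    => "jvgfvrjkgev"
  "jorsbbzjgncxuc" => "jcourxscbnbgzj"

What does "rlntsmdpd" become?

rdlpndtms

What's happening: take characters alternately from the front and the back (1st, last, 2nd, 2nd-last, ...).
"rlntsmdpd" → "rdlpndtms".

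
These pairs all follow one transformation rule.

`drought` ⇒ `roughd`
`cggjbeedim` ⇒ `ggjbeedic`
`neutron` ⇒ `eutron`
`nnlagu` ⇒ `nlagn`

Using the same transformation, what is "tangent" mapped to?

Looking at the pairs, the operation is to delete the last character, then move the first character to the end.
"tangent" → "angent".

angent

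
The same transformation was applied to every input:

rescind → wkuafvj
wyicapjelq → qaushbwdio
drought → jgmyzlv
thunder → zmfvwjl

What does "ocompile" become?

ugehadwg

Each output is the input with this applied: move the first character to the end, then shift every letter 8 places backward in the alphabet (wrapping around).
Starting from "ocompile": after the first operation, "compileo"; after the second, "ugehadwg".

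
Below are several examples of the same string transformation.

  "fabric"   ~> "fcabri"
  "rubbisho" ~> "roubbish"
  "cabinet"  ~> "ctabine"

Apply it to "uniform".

umnifor

The pattern: swap the first and last characters, then move the last character to the front.
"uniform" → "mniforu" → "umnifor".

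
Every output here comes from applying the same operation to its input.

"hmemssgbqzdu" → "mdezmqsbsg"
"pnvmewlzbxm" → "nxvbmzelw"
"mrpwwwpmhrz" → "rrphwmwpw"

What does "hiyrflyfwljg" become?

ijylrwffly

The transformation: take characters alternately from the front and the back (1st, last, 2nd, 2nd-last, ...), then delete the first 2 characters.
Applying both steps to "hiyrflyfwljg": "hgijylrwffly", then "ijylrwffly".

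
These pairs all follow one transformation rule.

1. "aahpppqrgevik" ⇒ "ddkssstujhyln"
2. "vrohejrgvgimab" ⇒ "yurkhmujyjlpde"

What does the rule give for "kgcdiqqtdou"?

The pattern: shift every letter 3 places forward in the alphabet (wrapping around).
For "kgcdiqqtdou" the result is "njfglttwgrx".

njfglttwgrx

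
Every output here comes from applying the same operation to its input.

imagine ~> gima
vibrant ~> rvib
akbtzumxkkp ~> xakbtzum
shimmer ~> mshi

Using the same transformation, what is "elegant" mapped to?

gele

The transformation: delete the last 3 characters, then move the last character to the front.
Working it through for "elegant": intermediate "eleg", final "gele".
(Check on "imagine": → "imag" → "gima" ✓)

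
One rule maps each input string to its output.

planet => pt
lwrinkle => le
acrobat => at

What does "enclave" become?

ee

The rule is to take characters alternately from the front and the back (1st, last, 2nd, 2nd-last, ...), then keep only the first 2 characters.
"enclave" → "eenvcal" → "ee".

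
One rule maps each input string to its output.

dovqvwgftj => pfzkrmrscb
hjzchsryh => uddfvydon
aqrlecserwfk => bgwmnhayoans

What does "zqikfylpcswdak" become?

wgvmegbuhlyosz

The pattern: shift every letter 4 places backward in the alphabet (wrapping around), then move the last 2 characters to the front (rotate right by 2).
Working it through for "zqikfylpcswdak": intermediate "vmegbuhlyoszwg", final "wgvmegbuhlyosz".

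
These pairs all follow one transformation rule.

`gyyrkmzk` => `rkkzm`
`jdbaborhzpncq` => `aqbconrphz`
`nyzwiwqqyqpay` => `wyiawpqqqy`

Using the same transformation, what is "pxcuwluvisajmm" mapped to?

Rule — delete the first 3 characters, then take characters alternately from the front and the back (1st, last, 2nd, 2nd-last, ...).
For "pxcuwluvisajmm", step one produces "uwluvisajmm"; step two turns that into "umwmljuavsi".
(Check on "nyzwiwqqyqpay": → "wiwqqyqpay" → "wyiawpqqqy" ✓)

umwmljuavsi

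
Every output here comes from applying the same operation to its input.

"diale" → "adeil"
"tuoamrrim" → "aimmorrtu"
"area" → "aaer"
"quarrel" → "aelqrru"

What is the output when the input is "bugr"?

The rule is to sort the characters into alphabetical order.
Applying that to "bugr" gives "bgru".

bgru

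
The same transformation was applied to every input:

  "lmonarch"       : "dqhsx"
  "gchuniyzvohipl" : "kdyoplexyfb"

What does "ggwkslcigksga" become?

The pattern: delete the first 3 characters, then shift every letter 10 places backward in the alphabet (wrapping around).
On "ggwkslcigksga": the first step gives "kslcigksga", and the second then gives "aibsywaiwq".

aibsywaiwq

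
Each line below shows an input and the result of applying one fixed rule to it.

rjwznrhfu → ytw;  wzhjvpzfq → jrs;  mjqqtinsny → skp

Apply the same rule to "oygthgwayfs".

iia

Each output is the input with this applied: shift every letter 2 places forward in the alphabet (wrapping around), then keep one character in every 3, starting at position 3 (positions 3rd, 6th, 9th, ...).
On "oygthgwayfs" that produces "iia".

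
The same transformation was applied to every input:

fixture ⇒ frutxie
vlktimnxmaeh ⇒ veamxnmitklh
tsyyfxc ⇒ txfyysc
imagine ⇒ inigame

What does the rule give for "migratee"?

metargie

In each case the input is transformed by: reverse the string, then swap the first and last characters.
On "migratee": the first step gives "eetargim", and the second then gives "metargie".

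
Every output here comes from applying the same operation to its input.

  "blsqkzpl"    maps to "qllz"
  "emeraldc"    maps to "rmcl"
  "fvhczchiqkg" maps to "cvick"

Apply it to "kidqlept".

What's happening: keep every other character starting from the second (positions 2nd, 4th, 6th, ...), then swap each adjacent pair of characters (1↔2, 3↔4, ...).
Applying both steps to "kidqlept": "iqet", then "qite".

qite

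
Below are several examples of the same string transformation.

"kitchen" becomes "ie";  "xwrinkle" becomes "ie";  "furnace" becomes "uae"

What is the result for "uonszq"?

uo

The pattern: keep only the vowels.
Doing the same to "uonszq": "uo".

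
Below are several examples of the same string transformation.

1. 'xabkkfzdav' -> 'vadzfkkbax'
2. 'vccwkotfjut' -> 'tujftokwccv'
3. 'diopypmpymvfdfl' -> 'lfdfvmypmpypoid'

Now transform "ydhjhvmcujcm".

mcjucmvhjhdy

What's happening: reverse the string.
Applying that to "ydhjhvmcujcm" gives "mcjucmvhjhdy".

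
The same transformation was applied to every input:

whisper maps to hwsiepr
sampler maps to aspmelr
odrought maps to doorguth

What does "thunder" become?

htnuedr

The transformation: swap each adjacent pair of characters (1↔2, 3↔4, ...).
So "thunder" becomes "htnuedr".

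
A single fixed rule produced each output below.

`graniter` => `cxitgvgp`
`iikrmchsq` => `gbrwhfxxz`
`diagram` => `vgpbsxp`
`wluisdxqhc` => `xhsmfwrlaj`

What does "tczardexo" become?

pgstmdiro

Each output is the input with this applied: move the first 3 characters to the end (rotate left by 3), then shift every letter 11 places backward in the alphabet (wrapping around).
For "tczardexo", step one produces "ardexotcz"; step two turns that into "pgstmdiro".
(Check on "graniter": → "nitergra" → "cxitgvgp" ✓)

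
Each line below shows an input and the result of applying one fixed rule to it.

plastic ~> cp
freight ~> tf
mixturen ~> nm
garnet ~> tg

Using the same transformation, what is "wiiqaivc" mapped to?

The pattern: move the first character to the end, then keep only the last 2 characters.
Working it through for "wiiqaivc": intermediate "iiqaivcw", final "cw".
(Check on "plastic": → "lasticp" → "cp" ✓)

cw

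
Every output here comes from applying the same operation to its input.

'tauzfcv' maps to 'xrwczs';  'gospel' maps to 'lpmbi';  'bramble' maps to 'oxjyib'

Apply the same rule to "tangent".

xkdbkq

The transformation: delete the first character, then shift every letter 3 places backward in the alphabet (wrapping around).
"tangent" → "xkdbkq".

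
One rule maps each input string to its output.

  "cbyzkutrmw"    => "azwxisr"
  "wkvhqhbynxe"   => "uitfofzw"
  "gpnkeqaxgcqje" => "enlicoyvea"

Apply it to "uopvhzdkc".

The transformation: delete the last 3 characters, then shift every letter 2 places backward in the alphabet (wrapping around).
"uopvhzdkc" → "uopvhz" → "smntfx".

smntfx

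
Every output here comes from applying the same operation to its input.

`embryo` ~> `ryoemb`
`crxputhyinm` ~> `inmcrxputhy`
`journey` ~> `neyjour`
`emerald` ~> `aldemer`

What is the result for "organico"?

What's happening: move the last 3 characters to the front (rotate right by 3).
Applying that to "organico" gives "icoorgan".

icoorgan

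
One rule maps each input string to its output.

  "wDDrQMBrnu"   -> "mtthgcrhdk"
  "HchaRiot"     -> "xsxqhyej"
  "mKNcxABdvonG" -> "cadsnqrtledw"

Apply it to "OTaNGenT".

ejqdwudj

Rule — shift every letter 10 places backward in the alphabet (wrapping around), then convert every letter to lowercase.
"OTaNGenT" → "ejqdwudj".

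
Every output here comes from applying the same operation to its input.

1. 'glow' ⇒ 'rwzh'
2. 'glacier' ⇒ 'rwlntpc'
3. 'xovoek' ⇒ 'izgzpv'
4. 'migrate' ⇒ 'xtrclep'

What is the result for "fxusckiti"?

qifdnvtet

Rule — shift every letter 11 places forward in the alphabet (wrapping around).
Applying that to "fxusckiti" gives "qifdnvtet".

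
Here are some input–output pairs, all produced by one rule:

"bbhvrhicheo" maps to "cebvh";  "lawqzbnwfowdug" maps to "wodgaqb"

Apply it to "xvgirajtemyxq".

tmxvia

What's happening: keep every other character starting from the second (positions 2nd, 4th, 6th, ...), then move the first 3 characters to the end (rotate left by 3).
Working it through for "xvgirajtemyxq": intermediate "viatmx", final "tmxvia".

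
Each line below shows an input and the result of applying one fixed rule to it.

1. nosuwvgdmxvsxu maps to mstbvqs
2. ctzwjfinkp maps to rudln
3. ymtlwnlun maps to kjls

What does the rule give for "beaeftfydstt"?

Rule — keep every other character starting from the second (positions 2nd, 4th, 6th, ...), then shift every letter 2 places backward in the alphabet (wrapping around).
For "beaeftfydstt", step one produces "eetyst"; step two turns that into "ccrwqr".

ccrwqr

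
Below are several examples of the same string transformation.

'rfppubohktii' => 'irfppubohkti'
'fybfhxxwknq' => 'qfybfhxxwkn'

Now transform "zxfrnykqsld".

dzxfrnykqsl

What's happening: move the last character to the front.
Applying that to "zxfrnykqsld" gives "dzxfrnykqsl".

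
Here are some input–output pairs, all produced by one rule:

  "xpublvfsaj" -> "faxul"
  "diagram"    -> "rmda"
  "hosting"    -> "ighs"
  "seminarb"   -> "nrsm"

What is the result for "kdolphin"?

piko

The rule is to keep every other character starting from the first (positions 1st, 3rd, 5th, ...), then move the last 2 characters to the front (rotate right by 2).
For "kdolphin", step one produces "kopi"; step two turns that into "piko".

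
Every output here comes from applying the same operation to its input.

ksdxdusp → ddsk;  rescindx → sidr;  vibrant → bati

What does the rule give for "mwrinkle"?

What's happening: move the first 2 characters to the end (rotate left by 2), then keep every other character starting from the first (positions 1st, 3rd, 5th, ...).
Starting from "mwrinkle": after the first operation, "rinklemw"; after the second, "rnlm".

rnlm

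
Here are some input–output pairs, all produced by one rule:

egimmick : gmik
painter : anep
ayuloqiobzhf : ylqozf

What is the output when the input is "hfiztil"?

fzih

The rule is to move the first character to the end, then keep every other character starting from the first (positions 1st, 3rd, 5th, ...).
For "hfiztil" the result is "fzih".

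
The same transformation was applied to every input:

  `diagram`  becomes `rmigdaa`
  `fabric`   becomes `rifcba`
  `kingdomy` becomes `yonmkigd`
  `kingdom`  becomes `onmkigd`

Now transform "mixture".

xutrmie

Rule — sort the characters into reverse alphabetical order.
So "mixture" becomes "xutrmie".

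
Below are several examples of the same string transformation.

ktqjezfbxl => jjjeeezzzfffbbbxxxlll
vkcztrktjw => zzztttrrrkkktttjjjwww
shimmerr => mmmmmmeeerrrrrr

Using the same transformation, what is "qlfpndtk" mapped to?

pppnnndddtttkkk

The transformation: delete the first 3 characters, then repeat every character 3 times.
So "qlfpndtk" becomes "pppnnndddtttkkk".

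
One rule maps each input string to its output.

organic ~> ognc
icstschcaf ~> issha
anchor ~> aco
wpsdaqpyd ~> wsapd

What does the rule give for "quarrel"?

qarl

The transformation: keep every other character starting from the first (positions 1st, 3rd, 5th, ...).
"quarrel" → "qarl".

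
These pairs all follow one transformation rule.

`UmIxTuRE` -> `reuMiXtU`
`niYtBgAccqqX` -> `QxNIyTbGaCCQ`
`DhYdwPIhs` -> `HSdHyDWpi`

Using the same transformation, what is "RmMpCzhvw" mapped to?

The transformation: move the last 2 characters to the front (rotate right by 2), then flip the case of every letter.
Working it through for "RmMpCzhvw": intermediate "vwRmMpCzh", final "VWrMmPcZH".

VWrMmPcZH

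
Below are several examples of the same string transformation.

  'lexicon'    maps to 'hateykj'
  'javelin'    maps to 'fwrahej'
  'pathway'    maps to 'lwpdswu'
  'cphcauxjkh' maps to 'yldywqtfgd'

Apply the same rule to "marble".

The transformation: shift every letter 4 places backward in the alphabet (wrapping around).
For "marble" the result is "iwnxha".

iwnxha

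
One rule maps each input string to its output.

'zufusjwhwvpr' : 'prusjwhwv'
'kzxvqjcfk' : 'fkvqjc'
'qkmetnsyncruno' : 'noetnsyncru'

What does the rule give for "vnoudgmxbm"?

bmudgmx

In each case the input is transformed by: delete the first 3 characters, then move the last 2 characters to the front (rotate right by 2).
Starting from "vnoudgmxbm": after the first operation, "udgmxbm"; after the second, "bmudgmx".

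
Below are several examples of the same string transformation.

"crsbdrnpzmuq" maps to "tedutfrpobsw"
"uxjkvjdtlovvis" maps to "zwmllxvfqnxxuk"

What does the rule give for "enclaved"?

Rule — shift every letter 2 places forward in the alphabet (wrapping around), then swap each adjacent pair of characters (1↔2, 3↔4, ...).
Working it through for "enclaved": intermediate "gpencxgf", final "pgnexcfg".

pgnexcfg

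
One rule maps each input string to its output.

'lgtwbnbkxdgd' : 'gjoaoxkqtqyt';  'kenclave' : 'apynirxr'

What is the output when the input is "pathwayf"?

Rule — shift every letter 13 places forward in the alphabet (wrapping around) — i.e. ROT13, then move the first 2 characters to the end (rotate left by 2).
For "pathwayf", step one produces "cngujnls"; step two turns that into "gujnlscn".

gujnlscn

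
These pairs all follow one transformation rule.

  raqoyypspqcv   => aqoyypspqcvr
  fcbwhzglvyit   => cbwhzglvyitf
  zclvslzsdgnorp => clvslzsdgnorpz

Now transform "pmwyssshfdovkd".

mwyssshfdovkdp

The transformation: move the first character to the end.
So "pmwyssshfdovkd" becomes "mwyssshfdovkdp".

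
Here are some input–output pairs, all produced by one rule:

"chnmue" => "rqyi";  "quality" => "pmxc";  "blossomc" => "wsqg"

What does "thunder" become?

Looking at the pairs, the operation is to shift every letter 4 places forward in the alphabet (wrapping around), then keep only the last 4 characters.
Working it through for "thunder": intermediate "xlyrhiv", final "rhiv".

rhiv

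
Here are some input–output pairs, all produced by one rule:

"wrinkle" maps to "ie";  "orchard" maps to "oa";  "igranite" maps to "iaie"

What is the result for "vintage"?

Looking at the pairs, the operation is to keep only the vowels.
So "vintage" becomes "iae".

iae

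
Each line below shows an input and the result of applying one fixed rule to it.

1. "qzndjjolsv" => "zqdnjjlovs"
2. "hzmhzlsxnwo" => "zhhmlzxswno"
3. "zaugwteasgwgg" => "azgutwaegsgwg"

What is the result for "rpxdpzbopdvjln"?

In each case the input is transformed by: swap each adjacent pair of characters (1↔2, 3↔4, ...).
Applying that to "rpxdpzbopdvjln" gives "prdxzpobdpjvnl".

prdxzpobdpjvnl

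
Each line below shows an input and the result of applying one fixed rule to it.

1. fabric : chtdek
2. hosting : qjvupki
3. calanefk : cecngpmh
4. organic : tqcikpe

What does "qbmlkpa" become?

Each output is the input with this applied: swap each adjacent pair of characters (1↔2, 3↔4, ...), then shift every letter 2 places forward in the alphabet (wrapping around).
For "qbmlkpa" the result is "dsnormc".

dsnormc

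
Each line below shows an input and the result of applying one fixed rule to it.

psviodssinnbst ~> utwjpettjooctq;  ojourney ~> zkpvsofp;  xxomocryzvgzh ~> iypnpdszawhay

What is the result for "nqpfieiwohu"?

vrqgjfjxpio

The rule is to shift every letter 1 place forward in the alphabet (wrapping around), then swap the first and last characters.
"nqpfieiwohu" → "orqgjfjxpiv" → "vrqgjfjxpio".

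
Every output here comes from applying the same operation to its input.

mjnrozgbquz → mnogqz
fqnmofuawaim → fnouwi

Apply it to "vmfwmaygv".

The pattern: keep every other character starting from the first (positions 1st, 3rd, 5th, ...).
"vmfwmaygv" → "vfmyv".

vfmyv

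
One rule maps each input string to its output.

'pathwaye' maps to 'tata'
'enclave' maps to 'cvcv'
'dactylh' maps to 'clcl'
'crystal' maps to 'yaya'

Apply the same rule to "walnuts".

ltlt

In each case the input is transformed by: keep one character in every 3, starting at position 3 (positions 3rd, 6th, 9th, ...), then write the whole string twice.
Starting from "walnuts": after the first operation, "lt"; after the second, "ltlt".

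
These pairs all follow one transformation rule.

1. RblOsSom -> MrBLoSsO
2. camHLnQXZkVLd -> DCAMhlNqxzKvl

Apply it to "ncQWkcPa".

ANCqwKCp

Looking at the pairs, the operation is to move the last character to the front, then flip the case of every letter.
"ncQWkcPa" → "ancQWkcP" → "ANCqwKCp".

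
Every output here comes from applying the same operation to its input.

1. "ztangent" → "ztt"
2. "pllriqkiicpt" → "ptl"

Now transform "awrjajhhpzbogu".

In each case the input is transformed by: take characters alternately from the front and the back (1st, last, 2nd, 2nd-last, ...), then keep only the first 3 characters.
For "awrjajhhpzbogu", step one produces "auwgrojbazjphh"; step two turns that into "auw".

auw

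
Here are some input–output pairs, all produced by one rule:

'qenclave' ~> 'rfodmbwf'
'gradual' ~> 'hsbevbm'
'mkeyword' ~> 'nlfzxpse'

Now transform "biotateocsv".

What's happening: shift every letter 1 place forward in the alphabet (wrapping around).
For "biotateocsv" the result is "cjpubufpdtw".

cjpubufpdtw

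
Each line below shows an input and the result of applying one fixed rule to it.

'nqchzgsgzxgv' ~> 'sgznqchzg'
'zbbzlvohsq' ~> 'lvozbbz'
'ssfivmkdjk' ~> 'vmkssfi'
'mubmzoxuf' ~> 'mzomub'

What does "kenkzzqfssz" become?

Each output is the input with this applied: delete the last 3 characters, then move the last 3 characters to the front (rotate right by 3).
"kenkzzqfssz" → "kenkzzqf" → "zqfkenkz".
(Check on "ssfivmkdjk": → "ssfivmk" → "vmkssfi" ✓)

zqfkenkz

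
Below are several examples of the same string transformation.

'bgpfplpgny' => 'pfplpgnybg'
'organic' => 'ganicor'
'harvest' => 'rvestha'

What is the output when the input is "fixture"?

xturefi

What's happening: move the first 2 characters to the end (rotate left by 2).
"fixture" → "xturefi".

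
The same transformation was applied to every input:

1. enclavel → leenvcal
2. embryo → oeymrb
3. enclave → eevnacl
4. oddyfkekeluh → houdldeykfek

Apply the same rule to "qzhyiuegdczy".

yqzzchdygieu

The rule is to take characters alternately from the front and the back (1st, last, 2nd, 2nd-last, ...), then swap each adjacent pair of characters (1↔2, 3↔4, ...).
Working it through for "qzhyiuegdczy": intermediate "qyzzhcydigue", final "yqzzchdygieu".
(Check on "enclave": → "eenvcal" → "eevnacl" ✓)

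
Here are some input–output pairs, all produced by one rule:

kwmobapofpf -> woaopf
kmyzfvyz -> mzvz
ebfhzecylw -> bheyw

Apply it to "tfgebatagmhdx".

feaamdx

The rule is to swap each adjacent pair of characters (1↔2, 3↔4, ...), then keep every other character starting from the first (positions 1st, 3rd, 5th, ...).
On "tfgebatagmhdx": the first step gives "ftegabatmgdhx", and the second then gives "feaamdx".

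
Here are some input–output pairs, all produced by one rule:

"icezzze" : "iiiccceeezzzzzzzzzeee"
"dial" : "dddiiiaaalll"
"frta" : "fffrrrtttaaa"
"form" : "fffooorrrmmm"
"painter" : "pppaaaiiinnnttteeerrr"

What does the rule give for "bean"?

bbbeeeaaannn

Each output is the input with this applied: repeat every character 3 times.
Doing the same to "bean": "bbbeeeaaannn".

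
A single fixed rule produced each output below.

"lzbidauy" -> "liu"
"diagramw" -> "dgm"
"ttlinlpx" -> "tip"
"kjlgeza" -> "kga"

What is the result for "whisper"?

In each case the input is transformed by: keep one character in every 3, starting at position 1 (positions 1st, 4th, 7th, ...).
Applying that to "whisper" gives "wsr".

wsr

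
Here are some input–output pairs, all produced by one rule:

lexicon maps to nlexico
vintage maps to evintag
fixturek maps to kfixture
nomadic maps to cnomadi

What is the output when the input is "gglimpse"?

egglimps

The transformation: move the last character to the front.
Doing the same to "gglimpse": "egglimps".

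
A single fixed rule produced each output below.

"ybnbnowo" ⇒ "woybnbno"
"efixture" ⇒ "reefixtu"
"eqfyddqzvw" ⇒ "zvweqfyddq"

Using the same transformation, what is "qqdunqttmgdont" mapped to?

gdontqqdunqttm

The rule is to move the first 2 characters to the end (rotate left by 2), then swap the front and back halves of the string.
Applying both steps to "qqdunqttmgdont": "dunqttmgdontqq", then "gdontqqdunqttm".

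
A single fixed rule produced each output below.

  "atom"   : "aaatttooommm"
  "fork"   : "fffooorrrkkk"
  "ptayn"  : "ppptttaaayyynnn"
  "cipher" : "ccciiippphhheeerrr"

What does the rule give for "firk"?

fffiiirrrkkk

Each output is the input with this applied: repeat every character 3 times.
Applying that to "firk" gives "fffiiirrrkkk".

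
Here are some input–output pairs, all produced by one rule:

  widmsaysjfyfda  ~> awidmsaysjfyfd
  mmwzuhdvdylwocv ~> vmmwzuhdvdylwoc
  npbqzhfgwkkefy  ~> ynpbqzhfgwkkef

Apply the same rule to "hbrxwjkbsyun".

nhbrxwjkbsyu

The rule is to move the last character to the front.
"hbrxwjkbsyun" → "nhbrxwjkbsyu".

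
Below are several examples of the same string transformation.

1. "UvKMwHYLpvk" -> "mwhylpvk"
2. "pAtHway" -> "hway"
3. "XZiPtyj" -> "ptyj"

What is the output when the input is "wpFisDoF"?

In each case the input is transformed by: delete the first 3 characters, then convert every letter to lowercase.
Applying both steps to "wpFisDoF": "isDoF", then "isdof".

isdof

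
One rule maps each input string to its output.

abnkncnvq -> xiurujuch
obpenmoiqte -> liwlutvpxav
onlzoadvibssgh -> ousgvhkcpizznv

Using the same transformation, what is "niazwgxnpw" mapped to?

The transformation: swap the first and last characters, then shift every letter 7 places forward in the alphabet (wrapping around).
Starting from "niazwgxnpw": after the first operation, "wiazwgxnpn"; after the second, "dphgdneuwu".

dphgdneuwu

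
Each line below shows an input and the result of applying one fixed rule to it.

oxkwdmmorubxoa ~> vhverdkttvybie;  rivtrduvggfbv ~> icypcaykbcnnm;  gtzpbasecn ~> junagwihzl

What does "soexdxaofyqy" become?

xfzvlekehvmf

Each output is the input with this applied: shift every letter 7 places forward in the alphabet (wrapping around), then move the last 2 characters to the front (rotate right by 2).
Applying both steps to "soexdxaofyqy": "zvlekehvmfxf", then "xfzvlekehvmf".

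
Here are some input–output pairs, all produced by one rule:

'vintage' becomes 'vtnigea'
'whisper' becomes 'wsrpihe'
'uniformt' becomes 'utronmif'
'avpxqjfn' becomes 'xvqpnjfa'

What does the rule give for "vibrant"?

What's happening: sort the characters into reverse alphabetical order.
Applying that to "vibrant" gives "vtrniba".

vtrniba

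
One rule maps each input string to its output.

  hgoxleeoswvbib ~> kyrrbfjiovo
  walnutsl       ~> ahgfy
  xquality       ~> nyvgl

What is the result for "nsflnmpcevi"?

yazcpriv

The rule is to shift every letter 13 places forward in the alphabet (wrapping around) — i.e. ROT13, then delete the first 3 characters.
"nsflnmpcevi" → "afsyazcpriv" → "yazcpriv".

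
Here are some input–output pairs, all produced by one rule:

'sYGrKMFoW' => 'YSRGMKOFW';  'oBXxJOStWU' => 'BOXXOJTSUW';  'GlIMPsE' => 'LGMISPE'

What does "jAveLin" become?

AJEVILN

The pattern: swap each adjacent pair of characters (1↔2, 3↔4, ...), then convert every letter to uppercase.
Working it through for "jAveLin": intermediate "AjeviLn", final "AJEVILN".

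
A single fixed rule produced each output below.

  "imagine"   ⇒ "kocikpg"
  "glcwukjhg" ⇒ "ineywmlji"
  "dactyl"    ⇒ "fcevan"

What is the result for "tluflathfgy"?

vnwhncvjhia

What's happening: shift every letter 2 places forward in the alphabet (wrapping around).
Doing the same to "tluflathfgy": "vnwhncvjhia".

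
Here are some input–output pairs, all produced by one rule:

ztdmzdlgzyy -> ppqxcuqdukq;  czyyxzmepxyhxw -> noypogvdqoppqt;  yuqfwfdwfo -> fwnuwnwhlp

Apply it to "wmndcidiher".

ivyzuztuedn

The rule is to reverse the string, then shift every letter 9 places backward in the alphabet (wrapping around).
Working it through for "wmndcidiher": intermediate "rehidicdnmw", final "ivyzuztuedn".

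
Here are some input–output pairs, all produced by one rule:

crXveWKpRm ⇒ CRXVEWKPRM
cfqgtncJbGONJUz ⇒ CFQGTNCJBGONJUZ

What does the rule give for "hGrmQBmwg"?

HGRMQBMWG

The transformation: convert every letter to uppercase.
On "hGrmQBmwg" that produces "HGRMQBMWG".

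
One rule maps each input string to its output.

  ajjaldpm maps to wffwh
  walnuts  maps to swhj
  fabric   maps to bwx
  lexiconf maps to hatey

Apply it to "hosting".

Rule — delete the last 3 characters, then shift every letter 4 places backward in the alphabet (wrapping around).
On "hosting": the first step gives "host", and the second then gives "dkop".

dkop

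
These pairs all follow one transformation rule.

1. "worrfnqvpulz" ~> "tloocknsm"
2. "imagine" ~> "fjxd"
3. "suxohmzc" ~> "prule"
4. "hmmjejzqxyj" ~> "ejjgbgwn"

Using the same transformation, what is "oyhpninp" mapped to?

lvemk

What's happening: delete the last 3 characters, then shift every letter 3 places backward in the alphabet (wrapping around).
On "oyhpninp": the first step gives "oyhpn", and the second then gives "lvemk".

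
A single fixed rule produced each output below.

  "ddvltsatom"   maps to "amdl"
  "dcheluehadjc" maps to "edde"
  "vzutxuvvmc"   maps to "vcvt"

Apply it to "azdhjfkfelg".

klah

Rule — keep one character in every 3, starting at position 1 (positions 1st, 4th, 7th, ...), then move the last 2 characters to the front (rotate right by 2).
On "azdhjfkfelg": the first step gives "ahkl", and the second then gives "klah".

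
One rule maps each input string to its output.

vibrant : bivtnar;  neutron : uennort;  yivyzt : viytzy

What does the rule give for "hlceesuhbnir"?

clhrinbhusee

The transformation: reverse the string, then move the last 3 characters to the front (rotate right by 3).
Starting from "hlceesuhbnir": after the first operation, "rinbhuseeclh"; after the second, "clhrinbhusee".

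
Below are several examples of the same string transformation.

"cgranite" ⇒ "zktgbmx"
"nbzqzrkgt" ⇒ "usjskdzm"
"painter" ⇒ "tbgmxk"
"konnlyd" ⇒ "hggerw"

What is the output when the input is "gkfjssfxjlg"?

In each case the input is transformed by: shift every letter 7 places backward in the alphabet (wrapping around), then delete the first character.
Working it through for "gkfjssfxjlg": intermediate "zdycllyqcez", final "dycllyqcez".

dycllyqcez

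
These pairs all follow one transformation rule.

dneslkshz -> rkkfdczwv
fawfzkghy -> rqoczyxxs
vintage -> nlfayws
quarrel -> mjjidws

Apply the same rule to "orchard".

jjgzvus

Each output is the input with this applied: sort the characters into reverse alphabetical order, then shift every letter 8 places backward in the alphabet (wrapping around).
For "orchard" the result is "jjgzvus".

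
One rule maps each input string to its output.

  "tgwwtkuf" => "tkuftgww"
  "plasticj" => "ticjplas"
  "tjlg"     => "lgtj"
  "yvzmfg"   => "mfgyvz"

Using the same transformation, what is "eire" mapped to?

Looking at the pairs, the operation is to swap the front and back halves of the string.
So "eire" becomes "reei".

reei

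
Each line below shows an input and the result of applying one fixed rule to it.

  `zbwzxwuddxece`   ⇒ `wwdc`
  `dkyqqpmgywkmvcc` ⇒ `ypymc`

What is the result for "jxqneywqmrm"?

qym

In each case the input is transformed by: keep one character in every 3, starting at position 3 (positions 3rd, 6th, 9th, ...).
Applying that to "jxqneywqmrm" gives "qym".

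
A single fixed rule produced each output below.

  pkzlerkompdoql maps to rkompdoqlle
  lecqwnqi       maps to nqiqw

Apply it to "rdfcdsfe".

The transformation: delete the first 3 characters, then move the first 2 characters to the end (rotate left by 2).
For "rdfcdsfe", step one produces "cdsfe"; step two turns that into "sfecd".

sfecd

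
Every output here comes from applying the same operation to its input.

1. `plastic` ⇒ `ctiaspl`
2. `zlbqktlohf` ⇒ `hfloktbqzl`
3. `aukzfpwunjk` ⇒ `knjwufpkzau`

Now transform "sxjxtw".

Each output is the input with this applied: swap each adjacent pair of characters (1↔2, 3↔4, ...), then reverse the string.
On "sxjxtw": the first step gives "xsxjwt", and the second then gives "twjxsx".

twjxsx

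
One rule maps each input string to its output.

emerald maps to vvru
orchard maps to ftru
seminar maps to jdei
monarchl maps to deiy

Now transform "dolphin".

ucye

Each output is the input with this applied: keep every other character starting from the first (positions 1st, 3rd, 5th, ...), then shift every letter 9 places backward in the alphabet (wrapping around).
Starting from "dolphin": after the first operation, "dlhn"; after the second, "ucye".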